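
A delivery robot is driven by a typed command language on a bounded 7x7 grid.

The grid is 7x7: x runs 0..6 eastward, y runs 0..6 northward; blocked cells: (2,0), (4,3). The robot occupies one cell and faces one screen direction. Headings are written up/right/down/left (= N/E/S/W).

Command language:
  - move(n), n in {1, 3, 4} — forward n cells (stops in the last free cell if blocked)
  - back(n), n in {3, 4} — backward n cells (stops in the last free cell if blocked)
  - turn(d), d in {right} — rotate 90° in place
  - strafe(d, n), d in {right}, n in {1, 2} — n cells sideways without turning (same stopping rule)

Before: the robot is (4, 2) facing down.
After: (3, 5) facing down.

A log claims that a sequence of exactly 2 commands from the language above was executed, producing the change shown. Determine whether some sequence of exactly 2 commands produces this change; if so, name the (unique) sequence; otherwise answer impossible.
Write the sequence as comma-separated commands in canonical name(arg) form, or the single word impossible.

strafe(right, 1), back(3)

key: order matters: swapping strafe(right, 1) and back(3) lands elsewhere
start: (4, 2) facing down
t=1 strafe(right, 1) ⇒ (3, 2) facing down
t=2 back(3) ⇒ (3, 5) facing down
no rival 2-sequence matches.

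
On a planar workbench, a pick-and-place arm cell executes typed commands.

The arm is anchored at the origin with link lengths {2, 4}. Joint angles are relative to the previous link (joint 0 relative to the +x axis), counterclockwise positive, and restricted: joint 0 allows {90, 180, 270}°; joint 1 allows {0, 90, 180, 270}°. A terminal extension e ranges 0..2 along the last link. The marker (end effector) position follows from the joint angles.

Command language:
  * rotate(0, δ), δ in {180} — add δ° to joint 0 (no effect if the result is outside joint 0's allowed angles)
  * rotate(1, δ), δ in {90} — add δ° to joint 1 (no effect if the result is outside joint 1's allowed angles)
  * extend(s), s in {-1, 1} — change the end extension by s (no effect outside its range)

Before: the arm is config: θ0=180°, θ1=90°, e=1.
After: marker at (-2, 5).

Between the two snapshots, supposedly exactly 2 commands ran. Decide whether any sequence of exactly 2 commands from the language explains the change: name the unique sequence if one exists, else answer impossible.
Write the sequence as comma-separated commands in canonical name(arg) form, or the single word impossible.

begin: config: θ0=180°, θ1=90°, e=1
step 1 (rotate(1, 90)): config: θ0=180°, θ1=180°, e=1
step 2 (rotate(1, 90)): config: θ0=180°, θ1=270°, e=1
uniquely the one of 16 2-step routes that fits.

rotate(1, 90), rotate(1, 90)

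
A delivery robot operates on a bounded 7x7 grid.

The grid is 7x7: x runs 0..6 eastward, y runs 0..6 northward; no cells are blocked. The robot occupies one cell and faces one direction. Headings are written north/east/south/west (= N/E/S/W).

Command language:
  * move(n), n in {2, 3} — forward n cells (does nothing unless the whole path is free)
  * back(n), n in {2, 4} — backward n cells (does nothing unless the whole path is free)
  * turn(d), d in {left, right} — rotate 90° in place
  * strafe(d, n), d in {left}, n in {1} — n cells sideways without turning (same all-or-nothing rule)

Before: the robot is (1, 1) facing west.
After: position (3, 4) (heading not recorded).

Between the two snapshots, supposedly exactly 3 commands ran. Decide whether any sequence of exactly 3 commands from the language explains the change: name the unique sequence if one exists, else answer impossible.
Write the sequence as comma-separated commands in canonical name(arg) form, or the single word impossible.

key: running move(3) before back(2) would end elsewhere — order is forced
begin: (1, 1) facing west
step 1 (back(2)): (3, 1) facing west
step 2 (turn(right)): (3, 1) facing north
step 3 (move(3)): (3, 4) facing north
uniquely the one of 343 3-step routes that fits.

back(2), turn(right), move(3)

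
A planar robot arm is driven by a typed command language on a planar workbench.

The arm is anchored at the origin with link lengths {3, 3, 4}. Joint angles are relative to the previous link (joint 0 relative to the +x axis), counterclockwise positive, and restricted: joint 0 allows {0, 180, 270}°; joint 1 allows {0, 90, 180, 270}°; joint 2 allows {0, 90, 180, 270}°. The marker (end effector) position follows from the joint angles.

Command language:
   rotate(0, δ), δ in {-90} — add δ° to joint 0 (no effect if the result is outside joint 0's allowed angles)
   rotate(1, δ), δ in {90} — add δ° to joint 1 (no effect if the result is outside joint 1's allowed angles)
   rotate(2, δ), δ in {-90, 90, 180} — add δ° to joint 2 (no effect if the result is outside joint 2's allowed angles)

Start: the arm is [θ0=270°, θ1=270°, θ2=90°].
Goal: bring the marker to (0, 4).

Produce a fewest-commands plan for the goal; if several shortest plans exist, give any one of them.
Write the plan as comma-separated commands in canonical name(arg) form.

start: [θ0=270°, θ1=270°, θ2=90°]
t=1 rotate(2, -90) ⇒ [θ0=270°, θ1=270°, θ2=0°]
t=2 rotate(1, 90) ⇒ [θ0=270°, θ1=0°, θ2=0°]
t=3 rotate(1, 90) ⇒ [θ0=270°, θ1=90°, θ2=0°]
t=4 rotate(1, 90) ⇒ [θ0=270°, θ1=180°, θ2=0°]
minimal: 4 command(s), checked below 4.

rotate(2, -90), rotate(1, 90), rotate(1, 90), rotate(1, 90)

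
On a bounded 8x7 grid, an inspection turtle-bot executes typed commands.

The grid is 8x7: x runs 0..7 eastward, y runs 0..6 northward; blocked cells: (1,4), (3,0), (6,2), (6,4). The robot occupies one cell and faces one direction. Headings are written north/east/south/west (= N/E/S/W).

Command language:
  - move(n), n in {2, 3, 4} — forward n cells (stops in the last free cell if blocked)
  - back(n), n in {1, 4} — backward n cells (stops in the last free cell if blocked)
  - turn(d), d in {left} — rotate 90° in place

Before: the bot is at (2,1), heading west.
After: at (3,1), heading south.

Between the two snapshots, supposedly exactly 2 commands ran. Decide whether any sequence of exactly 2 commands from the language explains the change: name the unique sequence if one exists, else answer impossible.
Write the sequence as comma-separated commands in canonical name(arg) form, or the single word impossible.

back(1), turn(left)

key: running turn(left) before back(1) would end elsewhere — order is forced
initial: at (2,1), heading west
[1] after back(1): at (3,1), heading west
[2] after turn(left): at (3,1), heading south
uniquely the one of 36 2-step routes that fits.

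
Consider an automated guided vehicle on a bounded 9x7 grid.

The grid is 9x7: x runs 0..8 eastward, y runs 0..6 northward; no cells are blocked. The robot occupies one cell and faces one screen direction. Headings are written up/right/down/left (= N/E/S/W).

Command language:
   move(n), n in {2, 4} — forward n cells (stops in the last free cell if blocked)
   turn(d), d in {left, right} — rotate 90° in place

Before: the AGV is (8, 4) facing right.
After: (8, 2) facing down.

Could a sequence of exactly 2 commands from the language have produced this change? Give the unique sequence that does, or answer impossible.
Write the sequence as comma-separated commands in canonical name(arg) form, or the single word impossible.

key: running move(2) before turn(right) would end elsewhere — order is forced
begin: (8, 4) facing right
1. turn(right) → (8, 4) facing down
2. move(2) → (8, 2) facing down
uniquely the one of 16 2-step routes that fits.

turn(right), move(2)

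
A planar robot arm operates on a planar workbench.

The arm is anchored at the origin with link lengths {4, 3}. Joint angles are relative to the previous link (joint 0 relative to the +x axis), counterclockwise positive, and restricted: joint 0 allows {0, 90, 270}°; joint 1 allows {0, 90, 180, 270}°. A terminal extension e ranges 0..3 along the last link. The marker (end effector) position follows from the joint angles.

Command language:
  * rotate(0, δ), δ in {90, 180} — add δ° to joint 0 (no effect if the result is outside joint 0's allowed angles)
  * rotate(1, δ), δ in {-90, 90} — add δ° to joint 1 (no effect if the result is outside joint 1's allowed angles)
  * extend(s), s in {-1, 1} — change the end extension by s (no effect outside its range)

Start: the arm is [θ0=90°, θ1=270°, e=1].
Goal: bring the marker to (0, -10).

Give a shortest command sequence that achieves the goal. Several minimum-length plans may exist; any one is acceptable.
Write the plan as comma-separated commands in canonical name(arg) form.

from: [θ0=90°, θ1=270°, e=1]
t=1 rotate(0, 180) ⇒ [θ0=270°, θ1=270°, e=1]
t=2 rotate(1, 90) ⇒ [θ0=270°, θ1=0°, e=1]
t=3 extend(1) ⇒ [θ0=270°, θ1=0°, e=2]
t=4 extend(1) ⇒ [θ0=270°, θ1=0°, e=3]
minimal: 4 command(s), checked below 4.

rotate(0, 180), rotate(1, 90), extend(1), extend(1)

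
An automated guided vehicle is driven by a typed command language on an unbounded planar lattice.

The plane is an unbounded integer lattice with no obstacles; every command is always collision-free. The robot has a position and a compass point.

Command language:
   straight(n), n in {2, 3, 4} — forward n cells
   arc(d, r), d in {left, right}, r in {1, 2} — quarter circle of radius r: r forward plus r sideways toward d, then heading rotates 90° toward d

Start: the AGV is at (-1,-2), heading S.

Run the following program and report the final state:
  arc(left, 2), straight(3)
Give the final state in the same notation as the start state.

initial: at (-1,-2), heading S
t=1 arc(left, 2) ⇒ at (1,-4), heading E
t=2 straight(3) ⇒ at (4,-4), heading E

at (4,-4), heading E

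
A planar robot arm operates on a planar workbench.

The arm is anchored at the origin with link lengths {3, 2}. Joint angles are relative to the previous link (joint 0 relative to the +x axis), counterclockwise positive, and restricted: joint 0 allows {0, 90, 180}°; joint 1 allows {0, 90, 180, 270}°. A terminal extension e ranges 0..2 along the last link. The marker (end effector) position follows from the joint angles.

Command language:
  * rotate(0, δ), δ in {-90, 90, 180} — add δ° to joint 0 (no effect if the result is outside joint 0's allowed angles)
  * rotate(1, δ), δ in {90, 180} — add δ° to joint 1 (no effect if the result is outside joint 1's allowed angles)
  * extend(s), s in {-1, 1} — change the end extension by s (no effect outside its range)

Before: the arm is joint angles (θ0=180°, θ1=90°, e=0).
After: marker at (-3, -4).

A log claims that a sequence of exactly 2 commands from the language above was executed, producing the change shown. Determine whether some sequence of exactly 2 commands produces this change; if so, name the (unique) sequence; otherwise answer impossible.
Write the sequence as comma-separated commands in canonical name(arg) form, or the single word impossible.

extend(1), extend(1)

begin: joint angles (θ0=180°, θ1=90°, e=0)
step 1 (extend(1)): joint angles (θ0=180°, θ1=90°, e=1)
step 2 (extend(1)): joint angles (θ0=180°, θ1=90°, e=2)
no rival 2-sequence matches.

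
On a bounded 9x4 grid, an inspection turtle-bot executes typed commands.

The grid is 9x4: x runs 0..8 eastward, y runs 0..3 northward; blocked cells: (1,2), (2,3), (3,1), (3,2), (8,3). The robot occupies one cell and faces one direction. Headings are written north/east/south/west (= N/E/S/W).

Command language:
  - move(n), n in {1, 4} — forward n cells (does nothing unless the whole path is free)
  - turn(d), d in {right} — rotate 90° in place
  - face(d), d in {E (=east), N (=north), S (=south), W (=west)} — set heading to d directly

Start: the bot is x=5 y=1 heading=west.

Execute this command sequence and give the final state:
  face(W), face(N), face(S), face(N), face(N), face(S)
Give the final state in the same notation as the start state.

x=5 y=1 heading=south

t0: x=5 y=1 heading=west
1. face(W) → x=5 y=1 heading=west
2. face(N) → x=5 y=1 heading=north
3. face(S) → x=5 y=1 heading=south
4. face(N) → x=5 y=1 heading=north
5. face(N) → x=5 y=1 heading=north
6. face(S) → x=5 y=1 heading=south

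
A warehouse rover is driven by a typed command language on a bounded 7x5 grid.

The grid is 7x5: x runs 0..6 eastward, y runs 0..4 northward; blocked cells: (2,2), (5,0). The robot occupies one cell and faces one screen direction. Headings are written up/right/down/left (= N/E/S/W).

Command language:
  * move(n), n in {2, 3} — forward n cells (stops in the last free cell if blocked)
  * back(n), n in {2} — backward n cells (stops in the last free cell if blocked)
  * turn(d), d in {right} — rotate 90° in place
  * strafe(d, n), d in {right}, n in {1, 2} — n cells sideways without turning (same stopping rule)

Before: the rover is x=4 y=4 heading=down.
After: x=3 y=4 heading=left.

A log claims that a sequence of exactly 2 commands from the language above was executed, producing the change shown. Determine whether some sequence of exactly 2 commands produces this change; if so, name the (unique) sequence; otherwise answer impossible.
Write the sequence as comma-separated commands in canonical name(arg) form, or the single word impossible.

strafe(right, 1), turn(right)

key: running turn(right) before strafe(right, 1) would end elsewhere — order is forced
from: x=4 y=4 heading=down
[1] after strafe(right, 1): x=3 y=4 heading=down
[2] after turn(right): x=3 y=4 heading=left
no rival 2-sequence matches.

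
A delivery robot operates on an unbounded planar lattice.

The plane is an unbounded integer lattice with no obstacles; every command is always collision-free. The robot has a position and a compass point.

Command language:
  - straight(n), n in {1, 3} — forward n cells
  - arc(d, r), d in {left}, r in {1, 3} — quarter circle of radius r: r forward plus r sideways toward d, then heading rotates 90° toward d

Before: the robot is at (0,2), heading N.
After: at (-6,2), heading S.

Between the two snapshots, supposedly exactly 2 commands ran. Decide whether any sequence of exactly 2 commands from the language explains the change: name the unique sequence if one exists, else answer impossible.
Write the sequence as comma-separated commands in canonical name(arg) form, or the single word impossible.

key: position moved to (-6,2) AND the heading swung to S — translation plus rotation needed
start: at (0,2), heading N
[1] after arc(left, 3): at (-3,5), heading W
[2] after arc(left, 3): at (-6,2), heading S
no rival 2-sequence matches.

arc(left, 3), arc(left, 3)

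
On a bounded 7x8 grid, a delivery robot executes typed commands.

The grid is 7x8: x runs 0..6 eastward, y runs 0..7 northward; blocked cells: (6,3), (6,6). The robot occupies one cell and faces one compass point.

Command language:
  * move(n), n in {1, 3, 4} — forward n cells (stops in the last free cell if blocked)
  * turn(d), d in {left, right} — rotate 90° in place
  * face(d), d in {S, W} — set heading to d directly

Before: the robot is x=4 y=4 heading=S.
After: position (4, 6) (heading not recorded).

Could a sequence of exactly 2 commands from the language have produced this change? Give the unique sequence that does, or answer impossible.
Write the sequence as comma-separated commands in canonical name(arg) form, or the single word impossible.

no 2-step route produces this change.

impossible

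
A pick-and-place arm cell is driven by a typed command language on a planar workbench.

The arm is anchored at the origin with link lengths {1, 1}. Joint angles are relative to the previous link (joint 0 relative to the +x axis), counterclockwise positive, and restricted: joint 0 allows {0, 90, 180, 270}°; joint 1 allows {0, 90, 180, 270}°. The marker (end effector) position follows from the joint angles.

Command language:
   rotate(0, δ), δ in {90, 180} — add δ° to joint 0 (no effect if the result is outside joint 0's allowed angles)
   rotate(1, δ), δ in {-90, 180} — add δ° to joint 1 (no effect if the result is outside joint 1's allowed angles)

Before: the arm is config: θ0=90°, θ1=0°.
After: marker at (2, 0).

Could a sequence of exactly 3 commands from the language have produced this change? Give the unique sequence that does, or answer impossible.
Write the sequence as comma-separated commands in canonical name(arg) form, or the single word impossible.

start: config: θ0=90°, θ1=0°
[1] after rotate(0, 90): config: θ0=180°, θ1=0°
[2] after rotate(0, 90): config: θ0=270°, θ1=0°
[3] after rotate(0, 90): config: θ0=0°, θ1=0°
no other 3-command option fits: unique.

rotate(0, 90), rotate(0, 90), rotate(0, 90)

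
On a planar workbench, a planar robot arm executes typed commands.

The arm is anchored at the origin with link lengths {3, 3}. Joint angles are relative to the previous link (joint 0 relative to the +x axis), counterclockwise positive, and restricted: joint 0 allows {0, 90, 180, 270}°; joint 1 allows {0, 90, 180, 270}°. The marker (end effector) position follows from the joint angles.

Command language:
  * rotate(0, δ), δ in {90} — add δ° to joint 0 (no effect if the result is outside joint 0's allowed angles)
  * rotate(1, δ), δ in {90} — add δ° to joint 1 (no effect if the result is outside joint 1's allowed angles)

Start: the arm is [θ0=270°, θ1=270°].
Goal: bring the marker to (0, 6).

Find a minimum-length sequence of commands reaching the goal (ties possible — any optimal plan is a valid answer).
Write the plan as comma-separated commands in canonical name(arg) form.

from: [θ0=270°, θ1=270°]
step 1 (rotate(0, 90)): [θ0=0°, θ1=270°]
step 2 (rotate(0, 90)): [θ0=90°, θ1=270°]
step 3 (rotate(1, 90)): [θ0=90°, θ1=0°]
nothing shorter than 3 reaches the goal.

rotate(0, 90), rotate(0, 90), rotate(1, 90)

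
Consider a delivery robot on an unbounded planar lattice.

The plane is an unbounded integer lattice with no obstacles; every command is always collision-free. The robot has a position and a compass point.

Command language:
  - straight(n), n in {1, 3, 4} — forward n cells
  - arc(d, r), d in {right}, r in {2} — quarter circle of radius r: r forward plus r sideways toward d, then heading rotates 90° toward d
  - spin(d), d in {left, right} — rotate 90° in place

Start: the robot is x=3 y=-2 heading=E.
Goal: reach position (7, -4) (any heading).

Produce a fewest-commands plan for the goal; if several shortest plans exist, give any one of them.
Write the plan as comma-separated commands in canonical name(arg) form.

straight(1), straight(1), arc(right, 2)

initial: x=3 y=-2 heading=E
[1] after straight(1): x=4 y=-2 heading=E
[2] after straight(1): x=5 y=-2 heading=E
[3] after arc(right, 2): x=7 y=-4 heading=S
no 2-step plan works, so 3 is optimal.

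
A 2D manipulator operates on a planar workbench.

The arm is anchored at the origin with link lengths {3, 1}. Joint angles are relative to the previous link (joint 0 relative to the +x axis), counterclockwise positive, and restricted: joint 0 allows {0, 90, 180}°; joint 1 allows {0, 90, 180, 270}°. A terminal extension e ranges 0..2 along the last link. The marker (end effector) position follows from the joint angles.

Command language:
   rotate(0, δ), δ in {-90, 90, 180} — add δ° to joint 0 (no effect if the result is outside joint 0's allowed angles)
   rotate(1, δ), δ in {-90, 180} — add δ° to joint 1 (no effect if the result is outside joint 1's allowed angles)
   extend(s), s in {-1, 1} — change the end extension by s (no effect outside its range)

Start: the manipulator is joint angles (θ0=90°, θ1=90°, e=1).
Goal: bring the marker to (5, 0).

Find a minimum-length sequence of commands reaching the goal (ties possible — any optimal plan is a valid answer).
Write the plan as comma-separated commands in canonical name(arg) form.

rotate(0, -90), rotate(1, -90)

begin: joint angles (θ0=90°, θ1=90°, e=1)
step 1 (rotate(0, -90)): joint angles (θ0=0°, θ1=90°, e=1)
step 2 (rotate(1, -90)): joint angles (θ0=0°, θ1=0°, e=1)
no 1-step plan works, so 2 is optimal.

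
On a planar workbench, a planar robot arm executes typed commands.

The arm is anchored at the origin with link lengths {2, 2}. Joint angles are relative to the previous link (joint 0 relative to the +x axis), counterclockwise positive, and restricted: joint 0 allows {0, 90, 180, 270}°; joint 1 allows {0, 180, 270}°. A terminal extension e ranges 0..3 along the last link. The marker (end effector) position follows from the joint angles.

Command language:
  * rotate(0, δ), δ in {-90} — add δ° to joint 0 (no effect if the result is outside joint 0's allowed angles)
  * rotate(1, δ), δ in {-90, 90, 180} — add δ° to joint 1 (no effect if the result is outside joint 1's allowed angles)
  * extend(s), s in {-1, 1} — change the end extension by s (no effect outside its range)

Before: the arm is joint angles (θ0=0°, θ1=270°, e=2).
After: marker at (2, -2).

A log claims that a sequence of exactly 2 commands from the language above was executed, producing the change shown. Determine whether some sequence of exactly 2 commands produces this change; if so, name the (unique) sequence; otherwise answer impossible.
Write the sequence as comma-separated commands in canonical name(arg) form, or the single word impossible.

t0: joint angles (θ0=0°, θ1=270°, e=2)
t=1 extend(-1) ⇒ joint angles (θ0=0°, θ1=270°, e=1)
t=2 extend(-1) ⇒ joint angles (θ0=0°, θ1=270°, e=0)
no rival 2-sequence matches.

extend(-1), extend(-1)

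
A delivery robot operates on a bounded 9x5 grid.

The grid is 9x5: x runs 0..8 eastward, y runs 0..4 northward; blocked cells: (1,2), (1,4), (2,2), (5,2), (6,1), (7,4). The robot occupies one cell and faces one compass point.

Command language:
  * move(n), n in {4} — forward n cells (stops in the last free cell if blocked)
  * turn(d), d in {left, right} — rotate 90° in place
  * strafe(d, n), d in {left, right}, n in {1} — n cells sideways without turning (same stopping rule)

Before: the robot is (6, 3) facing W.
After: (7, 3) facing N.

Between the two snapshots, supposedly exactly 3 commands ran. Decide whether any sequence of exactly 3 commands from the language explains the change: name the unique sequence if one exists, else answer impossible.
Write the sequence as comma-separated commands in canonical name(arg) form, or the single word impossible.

key: move(4) is stopped early by the blocked cell at (7,4)
t0: (6, 3) facing W
1. turn(right) → (6, 3) facing N
2. strafe(right, 1) → (7, 3) facing N
3. move(4) → (7, 3) facing N
all 125 alternatives checked — unique.

turn(right), strafe(right, 1), move(4)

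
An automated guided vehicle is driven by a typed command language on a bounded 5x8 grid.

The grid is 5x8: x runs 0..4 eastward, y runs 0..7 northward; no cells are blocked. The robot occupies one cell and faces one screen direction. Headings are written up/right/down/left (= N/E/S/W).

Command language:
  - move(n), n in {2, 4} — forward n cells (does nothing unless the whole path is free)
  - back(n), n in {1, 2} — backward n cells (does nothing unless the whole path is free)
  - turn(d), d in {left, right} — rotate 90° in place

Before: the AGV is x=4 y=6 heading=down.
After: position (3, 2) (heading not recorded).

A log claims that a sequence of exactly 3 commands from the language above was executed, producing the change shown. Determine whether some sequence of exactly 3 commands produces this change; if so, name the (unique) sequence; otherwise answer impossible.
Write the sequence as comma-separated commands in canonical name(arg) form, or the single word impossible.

key: order matters: swapping move(4) and back(1) lands elsewhere
initial: x=4 y=6 heading=down
t=1 move(4) ⇒ x=4 y=2 heading=down
t=2 turn(left) ⇒ x=4 y=2 heading=right
t=3 back(1) ⇒ x=3 y=2 heading=right
no other 3-command option fits: unique.

move(4), turn(left), back(1)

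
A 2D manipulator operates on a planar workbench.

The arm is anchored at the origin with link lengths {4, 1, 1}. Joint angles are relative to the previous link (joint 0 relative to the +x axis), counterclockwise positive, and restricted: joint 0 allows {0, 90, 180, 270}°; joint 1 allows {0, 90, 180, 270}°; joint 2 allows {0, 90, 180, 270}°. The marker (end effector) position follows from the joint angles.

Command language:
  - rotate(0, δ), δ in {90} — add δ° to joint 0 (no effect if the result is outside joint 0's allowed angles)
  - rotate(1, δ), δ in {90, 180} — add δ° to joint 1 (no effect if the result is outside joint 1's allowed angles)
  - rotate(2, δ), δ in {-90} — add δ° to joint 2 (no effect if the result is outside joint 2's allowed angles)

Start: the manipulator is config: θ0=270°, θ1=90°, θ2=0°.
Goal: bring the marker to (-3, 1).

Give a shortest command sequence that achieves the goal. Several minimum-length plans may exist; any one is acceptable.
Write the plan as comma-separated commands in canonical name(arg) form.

t0: config: θ0=270°, θ1=90°, θ2=0°
t=1 rotate(2, -90) ⇒ config: θ0=270°, θ1=90°, θ2=270°
t=2 rotate(0, 90) ⇒ config: θ0=0°, θ1=90°, θ2=270°
t=3 rotate(0, 90) ⇒ config: θ0=90°, θ1=90°, θ2=270°
t=4 rotate(0, 90) ⇒ config: θ0=180°, θ1=90°, θ2=270°
t=5 rotate(1, 180) ⇒ config: θ0=180°, θ1=270°, θ2=270°
minimal: 5 command(s), checked below 5.

rotate(2, -90), rotate(0, 90), rotate(0, 90), rotate(0, 90), rotate(1, 180)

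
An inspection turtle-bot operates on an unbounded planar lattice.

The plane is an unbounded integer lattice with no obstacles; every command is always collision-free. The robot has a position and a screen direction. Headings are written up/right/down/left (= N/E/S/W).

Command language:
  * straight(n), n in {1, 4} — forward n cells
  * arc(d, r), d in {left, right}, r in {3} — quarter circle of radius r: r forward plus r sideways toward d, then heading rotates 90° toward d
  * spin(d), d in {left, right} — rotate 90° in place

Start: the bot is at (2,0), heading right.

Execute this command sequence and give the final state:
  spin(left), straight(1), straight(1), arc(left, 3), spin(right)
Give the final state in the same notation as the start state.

initial: at (2,0), heading right
[1] after spin(left): at (2,0), heading up
[2] after straight(1): at (2,1), heading up
[3] after straight(1): at (2,2), heading up
[4] after arc(left, 3): at (-1,5), heading left
[5] after spin(right): at (-1,5), heading up

at (-1,5), heading up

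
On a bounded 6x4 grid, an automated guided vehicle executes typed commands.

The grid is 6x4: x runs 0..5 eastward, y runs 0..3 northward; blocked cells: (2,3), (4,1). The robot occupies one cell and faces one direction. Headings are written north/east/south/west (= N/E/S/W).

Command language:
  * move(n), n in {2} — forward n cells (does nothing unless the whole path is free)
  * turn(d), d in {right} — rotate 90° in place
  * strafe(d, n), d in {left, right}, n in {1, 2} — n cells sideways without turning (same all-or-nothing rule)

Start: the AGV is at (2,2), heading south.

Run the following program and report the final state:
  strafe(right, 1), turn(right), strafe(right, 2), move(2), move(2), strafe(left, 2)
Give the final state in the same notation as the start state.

at (1,0), heading west

begin: at (2,2), heading south
[1] after strafe(right, 1): at (1,2), heading south
[2] after turn(right): at (1,2), heading west
[3] after strafe(right, 2): at (1,2), heading west
[4] after move(2): at (1,2), heading west
[5] after move(2): at (1,2), heading west
[6] after strafe(left, 2): at (1,0), heading west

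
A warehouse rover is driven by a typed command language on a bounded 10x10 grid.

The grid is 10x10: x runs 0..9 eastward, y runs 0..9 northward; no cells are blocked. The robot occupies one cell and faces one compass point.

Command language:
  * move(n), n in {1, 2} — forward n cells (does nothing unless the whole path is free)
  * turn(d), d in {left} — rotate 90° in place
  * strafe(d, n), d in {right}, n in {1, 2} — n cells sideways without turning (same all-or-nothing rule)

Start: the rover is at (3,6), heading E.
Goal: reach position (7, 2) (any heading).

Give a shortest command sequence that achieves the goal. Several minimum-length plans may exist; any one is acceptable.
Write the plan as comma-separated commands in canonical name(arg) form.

start: at (3,6), heading E
[1] after strafe(right, 2): at (3,4), heading E
[2] after strafe(right, 2): at (3,2), heading E
[3] after move(2): at (5,2), heading E
[4] after move(2): at (7,2), heading E
no 3-step plan works, so 4 is optimal.

strafe(right, 2), strafe(right, 2), move(2), move(2)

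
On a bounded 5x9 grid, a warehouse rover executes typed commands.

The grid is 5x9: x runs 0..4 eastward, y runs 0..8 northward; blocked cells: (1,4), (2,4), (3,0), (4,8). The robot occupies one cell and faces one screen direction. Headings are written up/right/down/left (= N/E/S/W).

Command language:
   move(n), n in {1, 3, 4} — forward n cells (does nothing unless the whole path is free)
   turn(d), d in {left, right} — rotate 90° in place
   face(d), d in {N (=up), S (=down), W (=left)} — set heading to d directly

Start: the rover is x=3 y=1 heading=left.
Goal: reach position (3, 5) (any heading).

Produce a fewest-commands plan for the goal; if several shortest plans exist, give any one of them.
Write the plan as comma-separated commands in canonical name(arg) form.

turn(right), move(4)

begin: x=3 y=1 heading=left
[1] after turn(right): x=3 y=1 heading=up
[2] after move(4): x=3 y=5 heading=up
nothing shorter than 2 reaches the goal.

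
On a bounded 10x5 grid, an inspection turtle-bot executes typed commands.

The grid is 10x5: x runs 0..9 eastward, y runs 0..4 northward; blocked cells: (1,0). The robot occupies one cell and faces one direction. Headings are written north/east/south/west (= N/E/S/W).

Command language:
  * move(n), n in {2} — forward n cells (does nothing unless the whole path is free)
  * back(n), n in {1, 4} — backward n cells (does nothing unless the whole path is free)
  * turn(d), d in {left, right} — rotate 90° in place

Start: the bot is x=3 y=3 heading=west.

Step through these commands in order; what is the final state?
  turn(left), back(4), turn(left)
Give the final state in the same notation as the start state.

x=3 y=3 heading=east

t0: x=3 y=3 heading=west
[1] after turn(left): x=3 y=3 heading=south
[2] after back(4): x=3 y=3 heading=south
[3] after turn(left): x=3 y=3 heading=east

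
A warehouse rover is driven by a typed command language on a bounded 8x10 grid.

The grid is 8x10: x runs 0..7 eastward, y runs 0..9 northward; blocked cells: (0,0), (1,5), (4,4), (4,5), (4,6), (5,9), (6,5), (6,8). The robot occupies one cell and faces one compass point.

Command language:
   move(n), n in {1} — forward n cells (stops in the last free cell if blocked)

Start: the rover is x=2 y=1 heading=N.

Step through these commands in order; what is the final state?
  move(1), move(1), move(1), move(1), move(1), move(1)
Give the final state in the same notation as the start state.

from: x=2 y=1 heading=N
[1] after move(1): x=2 y=2 heading=N
[2] after move(1): x=2 y=3 heading=N
[3] after move(1): x=2 y=4 heading=N
[4] after move(1): x=2 y=5 heading=N
[5] after move(1): x=2 y=6 heading=N
[6] after move(1): x=2 y=7 heading=N

x=2 y=7 heading=N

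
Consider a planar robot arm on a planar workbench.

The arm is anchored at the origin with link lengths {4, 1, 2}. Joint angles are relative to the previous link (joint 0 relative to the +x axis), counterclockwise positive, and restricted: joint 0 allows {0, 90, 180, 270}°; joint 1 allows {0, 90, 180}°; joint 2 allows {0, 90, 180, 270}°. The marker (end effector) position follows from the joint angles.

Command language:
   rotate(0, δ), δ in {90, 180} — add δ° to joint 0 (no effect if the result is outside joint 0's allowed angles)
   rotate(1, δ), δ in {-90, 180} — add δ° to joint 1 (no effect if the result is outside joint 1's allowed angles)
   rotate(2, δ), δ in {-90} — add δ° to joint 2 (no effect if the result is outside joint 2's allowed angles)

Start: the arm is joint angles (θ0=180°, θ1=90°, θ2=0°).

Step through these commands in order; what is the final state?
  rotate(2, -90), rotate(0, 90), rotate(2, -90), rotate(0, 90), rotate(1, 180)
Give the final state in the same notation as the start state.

joint angles (θ0=0°, θ1=90°, θ2=180°)

initial: joint angles (θ0=180°, θ1=90°, θ2=0°)
step 1 (rotate(2, -90)): joint angles (θ0=180°, θ1=90°, θ2=270°)
step 2 (rotate(0, 90)): joint angles (θ0=270°, θ1=90°, θ2=270°)
step 3 (rotate(2, -90)): joint angles (θ0=270°, θ1=90°, θ2=180°)
step 4 (rotate(0, 90)): joint angles (θ0=0°, θ1=90°, θ2=180°)
step 5 (rotate(1, 180)): joint angles (θ0=0°, θ1=90°, θ2=180°)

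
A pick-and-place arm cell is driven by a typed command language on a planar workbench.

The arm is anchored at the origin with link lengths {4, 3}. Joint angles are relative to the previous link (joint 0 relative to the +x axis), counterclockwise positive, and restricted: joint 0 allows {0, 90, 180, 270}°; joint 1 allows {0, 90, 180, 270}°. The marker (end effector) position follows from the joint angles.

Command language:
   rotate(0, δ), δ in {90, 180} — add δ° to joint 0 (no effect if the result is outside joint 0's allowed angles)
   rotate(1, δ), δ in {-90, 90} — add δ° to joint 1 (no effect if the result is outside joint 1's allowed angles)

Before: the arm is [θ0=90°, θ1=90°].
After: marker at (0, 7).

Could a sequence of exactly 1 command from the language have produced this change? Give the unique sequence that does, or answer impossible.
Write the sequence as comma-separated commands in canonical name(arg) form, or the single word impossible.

start: [θ0=90°, θ1=90°]
1. rotate(1, -90) → [θ0=90°, θ1=0°]
no rival 1-sequence matches.

rotate(1, -90)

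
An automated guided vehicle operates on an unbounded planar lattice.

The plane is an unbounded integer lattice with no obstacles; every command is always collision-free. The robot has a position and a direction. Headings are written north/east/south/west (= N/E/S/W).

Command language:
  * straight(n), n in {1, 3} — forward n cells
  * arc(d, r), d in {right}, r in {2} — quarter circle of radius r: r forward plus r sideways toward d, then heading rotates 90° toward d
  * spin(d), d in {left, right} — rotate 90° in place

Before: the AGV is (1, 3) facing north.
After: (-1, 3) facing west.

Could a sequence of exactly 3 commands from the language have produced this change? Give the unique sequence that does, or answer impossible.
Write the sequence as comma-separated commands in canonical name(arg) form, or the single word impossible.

spin(left), straight(1), straight(1)

key: position moved to (-1,3) AND the heading swung to W — translation plus rotation needed
from: (1, 3) facing north
[1] after spin(left): (1, 3) facing west
[2] after straight(1): (0, 3) facing west
[3] after straight(1): (-1, 3) facing west
no other 3-command option fits: unique.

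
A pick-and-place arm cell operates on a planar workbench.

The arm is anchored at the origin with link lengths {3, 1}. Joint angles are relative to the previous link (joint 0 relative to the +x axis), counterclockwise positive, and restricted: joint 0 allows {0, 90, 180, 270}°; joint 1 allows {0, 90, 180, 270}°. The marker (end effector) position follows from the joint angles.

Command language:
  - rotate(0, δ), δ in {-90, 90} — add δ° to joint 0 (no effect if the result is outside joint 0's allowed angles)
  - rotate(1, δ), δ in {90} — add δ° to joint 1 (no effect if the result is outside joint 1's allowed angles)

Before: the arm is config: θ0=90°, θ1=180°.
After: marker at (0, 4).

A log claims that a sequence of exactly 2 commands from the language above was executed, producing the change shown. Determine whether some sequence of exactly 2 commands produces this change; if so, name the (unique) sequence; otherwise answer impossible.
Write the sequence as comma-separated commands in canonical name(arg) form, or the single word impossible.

rotate(1, 90), rotate(1, 90)

start: config: θ0=90°, θ1=180°
[1] after rotate(1, 90): config: θ0=90°, θ1=270°
[2] after rotate(1, 90): config: θ0=90°, θ1=0°
uniquely the one of 9 2-step routes that fits.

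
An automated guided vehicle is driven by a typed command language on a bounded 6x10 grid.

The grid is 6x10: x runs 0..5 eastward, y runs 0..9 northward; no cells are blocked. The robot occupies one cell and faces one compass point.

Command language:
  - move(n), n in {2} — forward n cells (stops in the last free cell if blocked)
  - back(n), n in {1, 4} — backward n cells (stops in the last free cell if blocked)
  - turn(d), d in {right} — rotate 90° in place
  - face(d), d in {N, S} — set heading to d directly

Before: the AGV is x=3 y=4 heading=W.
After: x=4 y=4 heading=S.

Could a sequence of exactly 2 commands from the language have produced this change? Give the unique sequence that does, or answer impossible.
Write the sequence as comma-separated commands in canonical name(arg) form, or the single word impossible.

key: position moved to (4,4) AND the heading swung to S — translation plus rotation needed
from: x=3 y=4 heading=W
t=1 back(1) ⇒ x=4 y=4 heading=W
t=2 face(S) ⇒ x=4 y=4 heading=S
all 36 alternatives checked — unique.

back(1), face(S)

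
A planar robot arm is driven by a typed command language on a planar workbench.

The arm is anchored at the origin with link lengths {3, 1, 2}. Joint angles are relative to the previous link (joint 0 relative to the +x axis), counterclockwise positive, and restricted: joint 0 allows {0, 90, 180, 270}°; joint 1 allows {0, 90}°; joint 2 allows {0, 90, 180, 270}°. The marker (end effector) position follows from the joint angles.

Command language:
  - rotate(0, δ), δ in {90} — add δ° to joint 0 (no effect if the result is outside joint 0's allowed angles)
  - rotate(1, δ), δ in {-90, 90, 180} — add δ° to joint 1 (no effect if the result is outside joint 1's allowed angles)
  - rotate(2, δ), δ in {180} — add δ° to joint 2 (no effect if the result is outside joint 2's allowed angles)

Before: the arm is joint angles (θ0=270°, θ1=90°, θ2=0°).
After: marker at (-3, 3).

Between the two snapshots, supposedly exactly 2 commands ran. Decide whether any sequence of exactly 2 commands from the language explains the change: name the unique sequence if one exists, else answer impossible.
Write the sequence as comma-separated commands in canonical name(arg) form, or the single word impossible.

begin: joint angles (θ0=270°, θ1=90°, θ2=0°)
1. rotate(0, 90) → joint angles (θ0=0°, θ1=90°, θ2=0°)
2. rotate(0, 90) → joint angles (θ0=90°, θ1=90°, θ2=0°)
uniquely the one of 25 2-step routes that fits.

rotate(0, 90), rotate(0, 90)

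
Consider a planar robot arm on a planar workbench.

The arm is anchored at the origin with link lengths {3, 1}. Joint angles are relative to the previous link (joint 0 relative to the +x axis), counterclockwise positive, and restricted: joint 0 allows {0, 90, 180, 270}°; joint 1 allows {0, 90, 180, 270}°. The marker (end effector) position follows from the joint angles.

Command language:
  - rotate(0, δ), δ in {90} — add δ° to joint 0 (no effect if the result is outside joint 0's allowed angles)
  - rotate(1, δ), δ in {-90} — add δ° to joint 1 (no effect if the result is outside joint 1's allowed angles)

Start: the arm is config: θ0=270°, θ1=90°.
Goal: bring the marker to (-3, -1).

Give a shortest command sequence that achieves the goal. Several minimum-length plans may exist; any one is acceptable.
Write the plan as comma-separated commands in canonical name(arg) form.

begin: config: θ0=270°, θ1=90°
step 1 (rotate(0, 90)): config: θ0=0°, θ1=90°
step 2 (rotate(0, 90)): config: θ0=90°, θ1=90°
step 3 (rotate(0, 90)): config: θ0=180°, θ1=90°
shorter routes all fall short; 3 is best.

rotate(0, 90), rotate(0, 90), rotate(0, 90)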